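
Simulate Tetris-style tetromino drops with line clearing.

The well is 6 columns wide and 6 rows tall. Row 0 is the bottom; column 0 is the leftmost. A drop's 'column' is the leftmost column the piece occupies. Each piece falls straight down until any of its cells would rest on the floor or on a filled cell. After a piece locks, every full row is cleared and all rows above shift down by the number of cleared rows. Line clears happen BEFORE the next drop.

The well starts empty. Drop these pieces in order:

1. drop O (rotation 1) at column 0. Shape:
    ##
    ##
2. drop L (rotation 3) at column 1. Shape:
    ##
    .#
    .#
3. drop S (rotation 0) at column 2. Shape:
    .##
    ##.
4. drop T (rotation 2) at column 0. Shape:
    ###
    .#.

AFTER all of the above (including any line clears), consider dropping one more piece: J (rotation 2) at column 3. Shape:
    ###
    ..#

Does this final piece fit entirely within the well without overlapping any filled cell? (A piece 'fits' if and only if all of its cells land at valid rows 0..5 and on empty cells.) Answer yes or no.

Drop 1: O rot1 at col 0 lands with bottom-row=0; cleared 0 line(s) (total 0); column heights now [2 2 0 0 0 0], max=2
Drop 2: L rot3 at col 1 lands with bottom-row=0; cleared 0 line(s) (total 0); column heights now [2 3 3 0 0 0], max=3
Drop 3: S rot0 at col 2 lands with bottom-row=3; cleared 0 line(s) (total 0); column heights now [2 3 4 5 5 0], max=5
Drop 4: T rot2 at col 0 lands with bottom-row=3; cleared 0 line(s) (total 0); column heights now [5 5 5 5 5 0], max=5
Test piece J rot2 at col 3 (width 3): heights before test = [5 5 5 5 5 0]; fits = True

Answer: yes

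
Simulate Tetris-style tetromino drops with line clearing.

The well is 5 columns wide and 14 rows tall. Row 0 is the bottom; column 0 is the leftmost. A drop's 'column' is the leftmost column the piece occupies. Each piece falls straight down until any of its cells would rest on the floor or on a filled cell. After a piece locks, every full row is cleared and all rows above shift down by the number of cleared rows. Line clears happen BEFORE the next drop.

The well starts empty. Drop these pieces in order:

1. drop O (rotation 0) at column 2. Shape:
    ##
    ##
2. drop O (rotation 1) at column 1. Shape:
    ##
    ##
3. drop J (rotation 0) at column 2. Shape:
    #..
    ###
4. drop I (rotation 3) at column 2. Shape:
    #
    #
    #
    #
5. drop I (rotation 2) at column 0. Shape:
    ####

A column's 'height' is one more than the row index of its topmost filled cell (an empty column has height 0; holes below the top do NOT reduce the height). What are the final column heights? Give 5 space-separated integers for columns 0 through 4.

Drop 1: O rot0 at col 2 lands with bottom-row=0; cleared 0 line(s) (total 0); column heights now [0 0 2 2 0], max=2
Drop 2: O rot1 at col 1 lands with bottom-row=2; cleared 0 line(s) (total 0); column heights now [0 4 4 2 0], max=4
Drop 3: J rot0 at col 2 lands with bottom-row=4; cleared 0 line(s) (total 0); column heights now [0 4 6 5 5], max=6
Drop 4: I rot3 at col 2 lands with bottom-row=6; cleared 0 line(s) (total 0); column heights now [0 4 10 5 5], max=10
Drop 5: I rot2 at col 0 lands with bottom-row=10; cleared 0 line(s) (total 0); column heights now [11 11 11 11 5], max=11

Answer: 11 11 11 11 5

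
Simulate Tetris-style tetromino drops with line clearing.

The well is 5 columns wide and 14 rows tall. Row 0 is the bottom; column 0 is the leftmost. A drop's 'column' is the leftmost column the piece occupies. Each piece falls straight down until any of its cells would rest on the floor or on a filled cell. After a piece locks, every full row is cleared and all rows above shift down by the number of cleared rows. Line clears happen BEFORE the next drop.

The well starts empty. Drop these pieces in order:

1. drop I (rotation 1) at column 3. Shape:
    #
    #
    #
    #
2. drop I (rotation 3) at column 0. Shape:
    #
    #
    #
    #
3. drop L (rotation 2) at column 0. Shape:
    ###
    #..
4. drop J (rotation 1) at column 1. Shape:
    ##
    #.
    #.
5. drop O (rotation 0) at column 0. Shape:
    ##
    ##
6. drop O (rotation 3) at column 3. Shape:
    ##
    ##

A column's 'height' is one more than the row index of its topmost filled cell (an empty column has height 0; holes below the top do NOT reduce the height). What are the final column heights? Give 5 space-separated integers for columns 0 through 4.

Drop 1: I rot1 at col 3 lands with bottom-row=0; cleared 0 line(s) (total 0); column heights now [0 0 0 4 0], max=4
Drop 2: I rot3 at col 0 lands with bottom-row=0; cleared 0 line(s) (total 0); column heights now [4 0 0 4 0], max=4
Drop 3: L rot2 at col 0 lands with bottom-row=4; cleared 0 line(s) (total 0); column heights now [6 6 6 4 0], max=6
Drop 4: J rot1 at col 1 lands with bottom-row=6; cleared 0 line(s) (total 0); column heights now [6 9 9 4 0], max=9
Drop 5: O rot0 at col 0 lands with bottom-row=9; cleared 0 line(s) (total 0); column heights now [11 11 9 4 0], max=11
Drop 6: O rot3 at col 3 lands with bottom-row=4; cleared 1 line(s) (total 1); column heights now [10 10 8 5 5], max=10

Answer: 10 10 8 5 5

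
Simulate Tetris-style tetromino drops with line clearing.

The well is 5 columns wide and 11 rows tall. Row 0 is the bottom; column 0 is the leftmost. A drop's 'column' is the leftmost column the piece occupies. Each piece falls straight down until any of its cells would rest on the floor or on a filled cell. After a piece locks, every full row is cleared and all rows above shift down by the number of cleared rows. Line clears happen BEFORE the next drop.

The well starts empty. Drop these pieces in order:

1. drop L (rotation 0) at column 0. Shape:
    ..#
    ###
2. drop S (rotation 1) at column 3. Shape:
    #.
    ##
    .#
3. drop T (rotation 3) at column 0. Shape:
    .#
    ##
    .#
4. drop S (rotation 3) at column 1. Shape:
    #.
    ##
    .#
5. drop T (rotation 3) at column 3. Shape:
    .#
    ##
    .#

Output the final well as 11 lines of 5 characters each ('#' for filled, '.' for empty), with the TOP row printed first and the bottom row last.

Drop 1: L rot0 at col 0 lands with bottom-row=0; cleared 0 line(s) (total 0); column heights now [1 1 2 0 0], max=2
Drop 2: S rot1 at col 3 lands with bottom-row=0; cleared 0 line(s) (total 0); column heights now [1 1 2 3 2], max=3
Drop 3: T rot3 at col 0 lands with bottom-row=1; cleared 0 line(s) (total 0); column heights now [3 4 2 3 2], max=4
Drop 4: S rot3 at col 1 lands with bottom-row=3; cleared 0 line(s) (total 0); column heights now [3 6 5 3 2], max=6
Drop 5: T rot3 at col 3 lands with bottom-row=2; cleared 0 line(s) (total 0); column heights now [3 6 5 4 5], max=6

Answer: .....
.....
.....
.....
.....
.#...
.##.#
.####
##.##
.####
###.#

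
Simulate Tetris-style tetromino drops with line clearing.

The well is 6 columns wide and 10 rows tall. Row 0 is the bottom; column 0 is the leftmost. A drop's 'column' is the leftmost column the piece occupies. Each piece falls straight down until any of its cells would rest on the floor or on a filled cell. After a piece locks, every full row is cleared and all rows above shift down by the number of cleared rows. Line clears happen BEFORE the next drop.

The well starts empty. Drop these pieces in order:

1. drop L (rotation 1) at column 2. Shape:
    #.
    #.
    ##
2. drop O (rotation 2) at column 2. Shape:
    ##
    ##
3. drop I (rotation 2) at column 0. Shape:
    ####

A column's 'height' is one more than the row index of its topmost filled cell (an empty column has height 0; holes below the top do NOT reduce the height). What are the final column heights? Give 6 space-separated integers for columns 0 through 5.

Answer: 6 6 6 6 0 0

Derivation:
Drop 1: L rot1 at col 2 lands with bottom-row=0; cleared 0 line(s) (total 0); column heights now [0 0 3 1 0 0], max=3
Drop 2: O rot2 at col 2 lands with bottom-row=3; cleared 0 line(s) (total 0); column heights now [0 0 5 5 0 0], max=5
Drop 3: I rot2 at col 0 lands with bottom-row=5; cleared 0 line(s) (total 0); column heights now [6 6 6 6 0 0], max=6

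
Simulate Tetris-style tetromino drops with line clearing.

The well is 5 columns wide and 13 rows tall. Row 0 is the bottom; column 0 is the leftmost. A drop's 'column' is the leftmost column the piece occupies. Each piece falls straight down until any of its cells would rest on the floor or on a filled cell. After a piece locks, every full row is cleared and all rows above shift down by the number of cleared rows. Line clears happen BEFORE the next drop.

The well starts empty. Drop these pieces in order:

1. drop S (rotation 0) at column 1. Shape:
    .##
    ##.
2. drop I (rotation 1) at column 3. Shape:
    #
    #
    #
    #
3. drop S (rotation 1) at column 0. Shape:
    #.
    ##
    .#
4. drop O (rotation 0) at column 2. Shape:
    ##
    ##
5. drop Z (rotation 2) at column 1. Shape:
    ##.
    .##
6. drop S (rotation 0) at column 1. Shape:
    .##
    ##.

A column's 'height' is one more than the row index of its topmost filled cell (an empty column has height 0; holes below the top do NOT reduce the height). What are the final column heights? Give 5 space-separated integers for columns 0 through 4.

Answer: 4 11 12 12 0

Derivation:
Drop 1: S rot0 at col 1 lands with bottom-row=0; cleared 0 line(s) (total 0); column heights now [0 1 2 2 0], max=2
Drop 2: I rot1 at col 3 lands with bottom-row=2; cleared 0 line(s) (total 0); column heights now [0 1 2 6 0], max=6
Drop 3: S rot1 at col 0 lands with bottom-row=1; cleared 0 line(s) (total 0); column heights now [4 3 2 6 0], max=6
Drop 4: O rot0 at col 2 lands with bottom-row=6; cleared 0 line(s) (total 0); column heights now [4 3 8 8 0], max=8
Drop 5: Z rot2 at col 1 lands with bottom-row=8; cleared 0 line(s) (total 0); column heights now [4 10 10 9 0], max=10
Drop 6: S rot0 at col 1 lands with bottom-row=10; cleared 0 line(s) (total 0); column heights now [4 11 12 12 0], max=12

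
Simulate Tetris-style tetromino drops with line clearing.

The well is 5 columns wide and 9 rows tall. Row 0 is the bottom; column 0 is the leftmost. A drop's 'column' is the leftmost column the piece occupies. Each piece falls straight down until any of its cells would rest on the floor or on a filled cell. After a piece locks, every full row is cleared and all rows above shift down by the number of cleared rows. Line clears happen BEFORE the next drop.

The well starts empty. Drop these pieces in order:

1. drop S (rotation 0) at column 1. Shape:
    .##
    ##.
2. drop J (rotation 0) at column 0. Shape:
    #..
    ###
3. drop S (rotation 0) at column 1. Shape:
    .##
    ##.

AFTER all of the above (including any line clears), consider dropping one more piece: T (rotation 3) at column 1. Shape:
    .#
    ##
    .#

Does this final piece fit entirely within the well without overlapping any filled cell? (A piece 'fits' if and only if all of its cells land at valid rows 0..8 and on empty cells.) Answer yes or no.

Answer: yes

Derivation:
Drop 1: S rot0 at col 1 lands with bottom-row=0; cleared 0 line(s) (total 0); column heights now [0 1 2 2 0], max=2
Drop 2: J rot0 at col 0 lands with bottom-row=2; cleared 0 line(s) (total 0); column heights now [4 3 3 2 0], max=4
Drop 3: S rot0 at col 1 lands with bottom-row=3; cleared 0 line(s) (total 0); column heights now [4 4 5 5 0], max=5
Test piece T rot3 at col 1 (width 2): heights before test = [4 4 5 5 0]; fits = True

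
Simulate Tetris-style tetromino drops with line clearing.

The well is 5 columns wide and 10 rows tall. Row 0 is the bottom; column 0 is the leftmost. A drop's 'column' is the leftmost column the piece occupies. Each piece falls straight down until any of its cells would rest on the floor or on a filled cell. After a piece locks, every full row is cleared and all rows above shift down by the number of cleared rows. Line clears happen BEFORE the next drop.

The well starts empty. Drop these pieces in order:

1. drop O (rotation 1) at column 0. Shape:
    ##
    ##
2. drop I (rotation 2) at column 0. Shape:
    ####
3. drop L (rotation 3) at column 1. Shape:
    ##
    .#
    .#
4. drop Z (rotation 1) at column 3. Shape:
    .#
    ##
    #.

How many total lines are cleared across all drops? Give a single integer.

Drop 1: O rot1 at col 0 lands with bottom-row=0; cleared 0 line(s) (total 0); column heights now [2 2 0 0 0], max=2
Drop 2: I rot2 at col 0 lands with bottom-row=2; cleared 0 line(s) (total 0); column heights now [3 3 3 3 0], max=3
Drop 3: L rot3 at col 1 lands with bottom-row=3; cleared 0 line(s) (total 0); column heights now [3 6 6 3 0], max=6
Drop 4: Z rot1 at col 3 lands with bottom-row=3; cleared 0 line(s) (total 0); column heights now [3 6 6 5 6], max=6

Answer: 0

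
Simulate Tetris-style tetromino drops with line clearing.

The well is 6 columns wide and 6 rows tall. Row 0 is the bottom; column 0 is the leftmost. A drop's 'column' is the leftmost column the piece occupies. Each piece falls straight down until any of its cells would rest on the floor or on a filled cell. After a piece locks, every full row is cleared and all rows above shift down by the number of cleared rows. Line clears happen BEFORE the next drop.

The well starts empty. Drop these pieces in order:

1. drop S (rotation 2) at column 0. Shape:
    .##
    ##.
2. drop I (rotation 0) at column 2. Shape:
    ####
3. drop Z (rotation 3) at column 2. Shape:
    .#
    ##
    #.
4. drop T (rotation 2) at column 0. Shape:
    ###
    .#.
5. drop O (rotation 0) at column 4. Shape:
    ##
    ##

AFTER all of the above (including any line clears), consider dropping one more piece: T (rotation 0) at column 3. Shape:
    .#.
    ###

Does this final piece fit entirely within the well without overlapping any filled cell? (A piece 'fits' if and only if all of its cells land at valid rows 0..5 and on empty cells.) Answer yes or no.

Answer: no

Derivation:
Drop 1: S rot2 at col 0 lands with bottom-row=0; cleared 0 line(s) (total 0); column heights now [1 2 2 0 0 0], max=2
Drop 2: I rot0 at col 2 lands with bottom-row=2; cleared 0 line(s) (total 0); column heights now [1 2 3 3 3 3], max=3
Drop 3: Z rot3 at col 2 lands with bottom-row=3; cleared 0 line(s) (total 0); column heights now [1 2 5 6 3 3], max=6
Drop 4: T rot2 at col 0 lands with bottom-row=4; cleared 0 line(s) (total 0); column heights now [6 6 6 6 3 3], max=6
Drop 5: O rot0 at col 4 lands with bottom-row=3; cleared 0 line(s) (total 0); column heights now [6 6 6 6 5 5], max=6
Test piece T rot0 at col 3 (width 3): heights before test = [6 6 6 6 5 5]; fits = False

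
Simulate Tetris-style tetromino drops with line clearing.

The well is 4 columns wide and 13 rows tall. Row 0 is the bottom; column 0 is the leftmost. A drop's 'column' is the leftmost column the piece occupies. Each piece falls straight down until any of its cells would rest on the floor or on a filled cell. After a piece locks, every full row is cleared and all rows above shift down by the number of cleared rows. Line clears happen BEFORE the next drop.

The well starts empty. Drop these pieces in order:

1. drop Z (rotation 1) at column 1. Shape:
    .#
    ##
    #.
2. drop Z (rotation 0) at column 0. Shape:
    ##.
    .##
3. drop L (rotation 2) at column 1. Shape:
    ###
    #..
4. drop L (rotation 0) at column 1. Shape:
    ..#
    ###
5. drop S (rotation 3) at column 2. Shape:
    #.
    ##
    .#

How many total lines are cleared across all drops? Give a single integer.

Drop 1: Z rot1 at col 1 lands with bottom-row=0; cleared 0 line(s) (total 0); column heights now [0 2 3 0], max=3
Drop 2: Z rot0 at col 0 lands with bottom-row=3; cleared 0 line(s) (total 0); column heights now [5 5 4 0], max=5
Drop 3: L rot2 at col 1 lands with bottom-row=5; cleared 0 line(s) (total 0); column heights now [5 7 7 7], max=7
Drop 4: L rot0 at col 1 lands with bottom-row=7; cleared 0 line(s) (total 0); column heights now [5 8 8 9], max=9
Drop 5: S rot3 at col 2 lands with bottom-row=9; cleared 0 line(s) (total 0); column heights now [5 8 12 11], max=12

Answer: 0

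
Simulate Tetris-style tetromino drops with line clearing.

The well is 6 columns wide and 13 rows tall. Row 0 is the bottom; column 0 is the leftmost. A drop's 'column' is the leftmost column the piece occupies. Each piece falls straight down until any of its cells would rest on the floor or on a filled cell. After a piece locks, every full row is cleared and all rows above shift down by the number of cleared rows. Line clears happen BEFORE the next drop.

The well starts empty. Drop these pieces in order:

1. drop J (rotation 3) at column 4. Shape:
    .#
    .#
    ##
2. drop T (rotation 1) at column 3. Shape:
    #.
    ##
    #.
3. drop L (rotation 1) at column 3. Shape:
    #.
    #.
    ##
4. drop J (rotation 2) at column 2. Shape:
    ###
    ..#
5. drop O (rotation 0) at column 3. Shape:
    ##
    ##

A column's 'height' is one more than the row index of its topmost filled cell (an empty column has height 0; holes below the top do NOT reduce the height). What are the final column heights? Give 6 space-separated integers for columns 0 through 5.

Drop 1: J rot3 at col 4 lands with bottom-row=0; cleared 0 line(s) (total 0); column heights now [0 0 0 0 1 3], max=3
Drop 2: T rot1 at col 3 lands with bottom-row=0; cleared 0 line(s) (total 0); column heights now [0 0 0 3 2 3], max=3
Drop 3: L rot1 at col 3 lands with bottom-row=3; cleared 0 line(s) (total 0); column heights now [0 0 0 6 4 3], max=6
Drop 4: J rot2 at col 2 lands with bottom-row=5; cleared 0 line(s) (total 0); column heights now [0 0 7 7 7 3], max=7
Drop 5: O rot0 at col 3 lands with bottom-row=7; cleared 0 line(s) (total 0); column heights now [0 0 7 9 9 3], max=9

Answer: 0 0 7 9 9 3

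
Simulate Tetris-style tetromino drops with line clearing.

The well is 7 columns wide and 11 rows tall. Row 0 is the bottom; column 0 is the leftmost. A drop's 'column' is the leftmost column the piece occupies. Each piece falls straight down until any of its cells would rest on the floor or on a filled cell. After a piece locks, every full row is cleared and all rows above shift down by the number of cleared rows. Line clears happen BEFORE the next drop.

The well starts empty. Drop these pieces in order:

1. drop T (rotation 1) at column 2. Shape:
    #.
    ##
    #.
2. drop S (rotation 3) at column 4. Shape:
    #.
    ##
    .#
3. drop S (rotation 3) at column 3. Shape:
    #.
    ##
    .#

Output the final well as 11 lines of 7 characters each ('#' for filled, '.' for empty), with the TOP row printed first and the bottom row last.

Answer: .......
.......
.......
.......
.......
...#...
...##..
....#..
..#.#..
..####.
..#..#.

Derivation:
Drop 1: T rot1 at col 2 lands with bottom-row=0; cleared 0 line(s) (total 0); column heights now [0 0 3 2 0 0 0], max=3
Drop 2: S rot3 at col 4 lands with bottom-row=0; cleared 0 line(s) (total 0); column heights now [0 0 3 2 3 2 0], max=3
Drop 3: S rot3 at col 3 lands with bottom-row=3; cleared 0 line(s) (total 0); column heights now [0 0 3 6 5 2 0], max=6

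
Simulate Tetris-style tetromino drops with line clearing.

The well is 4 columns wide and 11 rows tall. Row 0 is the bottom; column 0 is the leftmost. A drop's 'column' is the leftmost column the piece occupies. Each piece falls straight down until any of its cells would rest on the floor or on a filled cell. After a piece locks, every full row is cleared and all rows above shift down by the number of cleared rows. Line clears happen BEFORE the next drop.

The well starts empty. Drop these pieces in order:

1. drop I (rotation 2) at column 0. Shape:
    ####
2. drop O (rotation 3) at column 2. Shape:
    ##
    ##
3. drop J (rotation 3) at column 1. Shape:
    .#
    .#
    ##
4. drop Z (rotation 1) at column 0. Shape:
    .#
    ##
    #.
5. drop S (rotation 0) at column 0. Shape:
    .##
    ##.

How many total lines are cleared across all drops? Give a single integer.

Answer: 1

Derivation:
Drop 1: I rot2 at col 0 lands with bottom-row=0; cleared 1 line(s) (total 1); column heights now [0 0 0 0], max=0
Drop 2: O rot3 at col 2 lands with bottom-row=0; cleared 0 line(s) (total 1); column heights now [0 0 2 2], max=2
Drop 3: J rot3 at col 1 lands with bottom-row=2; cleared 0 line(s) (total 1); column heights now [0 3 5 2], max=5
Drop 4: Z rot1 at col 0 lands with bottom-row=2; cleared 0 line(s) (total 1); column heights now [4 5 5 2], max=5
Drop 5: S rot0 at col 0 lands with bottom-row=5; cleared 0 line(s) (total 1); column heights now [6 7 7 2], max=7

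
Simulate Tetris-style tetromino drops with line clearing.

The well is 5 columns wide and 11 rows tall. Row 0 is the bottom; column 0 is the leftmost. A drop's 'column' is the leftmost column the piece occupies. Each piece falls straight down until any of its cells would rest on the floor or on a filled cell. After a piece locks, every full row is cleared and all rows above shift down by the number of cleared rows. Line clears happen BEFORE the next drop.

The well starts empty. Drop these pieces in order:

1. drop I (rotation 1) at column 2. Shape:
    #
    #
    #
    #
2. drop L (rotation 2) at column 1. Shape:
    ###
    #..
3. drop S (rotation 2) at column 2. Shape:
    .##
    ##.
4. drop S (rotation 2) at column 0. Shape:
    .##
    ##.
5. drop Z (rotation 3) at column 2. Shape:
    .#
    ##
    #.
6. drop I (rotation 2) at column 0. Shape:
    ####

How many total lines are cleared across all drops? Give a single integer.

Drop 1: I rot1 at col 2 lands with bottom-row=0; cleared 0 line(s) (total 0); column heights now [0 0 4 0 0], max=4
Drop 2: L rot2 at col 1 lands with bottom-row=3; cleared 0 line(s) (total 0); column heights now [0 5 5 5 0], max=5
Drop 3: S rot2 at col 2 lands with bottom-row=5; cleared 0 line(s) (total 0); column heights now [0 5 6 7 7], max=7
Drop 4: S rot2 at col 0 lands with bottom-row=5; cleared 0 line(s) (total 0); column heights now [6 7 7 7 7], max=7
Drop 5: Z rot3 at col 2 lands with bottom-row=7; cleared 0 line(s) (total 0); column heights now [6 7 9 10 7], max=10
Drop 6: I rot2 at col 0 lands with bottom-row=10; cleared 0 line(s) (total 0); column heights now [11 11 11 11 7], max=11

Answer: 0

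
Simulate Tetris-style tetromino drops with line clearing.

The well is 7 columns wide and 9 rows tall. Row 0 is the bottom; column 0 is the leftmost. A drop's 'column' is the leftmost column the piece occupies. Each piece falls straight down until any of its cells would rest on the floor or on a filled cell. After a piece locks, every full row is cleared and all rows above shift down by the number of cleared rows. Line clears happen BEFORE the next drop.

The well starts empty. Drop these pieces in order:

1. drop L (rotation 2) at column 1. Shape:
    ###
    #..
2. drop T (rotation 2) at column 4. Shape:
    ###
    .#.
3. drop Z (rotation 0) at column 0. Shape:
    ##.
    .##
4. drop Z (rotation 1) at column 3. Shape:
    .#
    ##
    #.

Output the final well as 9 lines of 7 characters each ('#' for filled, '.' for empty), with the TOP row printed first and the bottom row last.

Drop 1: L rot2 at col 1 lands with bottom-row=0; cleared 0 line(s) (total 0); column heights now [0 2 2 2 0 0 0], max=2
Drop 2: T rot2 at col 4 lands with bottom-row=0; cleared 0 line(s) (total 0); column heights now [0 2 2 2 2 2 2], max=2
Drop 3: Z rot0 at col 0 lands with bottom-row=2; cleared 0 line(s) (total 0); column heights now [4 4 3 2 2 2 2], max=4
Drop 4: Z rot1 at col 3 lands with bottom-row=2; cleared 0 line(s) (total 0); column heights now [4 4 3 4 5 2 2], max=5

Answer: .......
.......
.......
.......
....#..
##.##..
.###...
.######
.#...#.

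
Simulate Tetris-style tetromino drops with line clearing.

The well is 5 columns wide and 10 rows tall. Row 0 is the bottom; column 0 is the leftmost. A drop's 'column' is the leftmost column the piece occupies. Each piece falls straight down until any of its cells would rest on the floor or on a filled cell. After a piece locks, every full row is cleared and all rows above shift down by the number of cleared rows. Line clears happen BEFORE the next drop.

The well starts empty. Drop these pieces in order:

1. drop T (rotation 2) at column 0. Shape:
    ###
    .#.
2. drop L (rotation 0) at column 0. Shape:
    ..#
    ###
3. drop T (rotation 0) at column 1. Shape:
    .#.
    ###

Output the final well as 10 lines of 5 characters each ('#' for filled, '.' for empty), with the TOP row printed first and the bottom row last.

Answer: .....
.....
.....
.....
..#..
.###.
..#..
###..
###..
.#...

Derivation:
Drop 1: T rot2 at col 0 lands with bottom-row=0; cleared 0 line(s) (total 0); column heights now [2 2 2 0 0], max=2
Drop 2: L rot0 at col 0 lands with bottom-row=2; cleared 0 line(s) (total 0); column heights now [3 3 4 0 0], max=4
Drop 3: T rot0 at col 1 lands with bottom-row=4; cleared 0 line(s) (total 0); column heights now [3 5 6 5 0], max=6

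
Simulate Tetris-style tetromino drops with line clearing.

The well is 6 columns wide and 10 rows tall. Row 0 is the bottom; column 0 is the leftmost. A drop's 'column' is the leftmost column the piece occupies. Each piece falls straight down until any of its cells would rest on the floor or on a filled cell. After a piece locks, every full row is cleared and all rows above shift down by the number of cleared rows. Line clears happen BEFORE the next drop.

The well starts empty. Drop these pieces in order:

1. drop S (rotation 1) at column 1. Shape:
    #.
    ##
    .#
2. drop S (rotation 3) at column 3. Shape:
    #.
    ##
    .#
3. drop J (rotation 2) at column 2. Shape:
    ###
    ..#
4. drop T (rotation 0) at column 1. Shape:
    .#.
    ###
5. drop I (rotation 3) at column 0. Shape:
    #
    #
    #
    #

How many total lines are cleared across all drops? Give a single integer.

Answer: 0

Derivation:
Drop 1: S rot1 at col 1 lands with bottom-row=0; cleared 0 line(s) (total 0); column heights now [0 3 2 0 0 0], max=3
Drop 2: S rot3 at col 3 lands with bottom-row=0; cleared 0 line(s) (total 0); column heights now [0 3 2 3 2 0], max=3
Drop 3: J rot2 at col 2 lands with bottom-row=2; cleared 0 line(s) (total 0); column heights now [0 3 4 4 4 0], max=4
Drop 4: T rot0 at col 1 lands with bottom-row=4; cleared 0 line(s) (total 0); column heights now [0 5 6 5 4 0], max=6
Drop 5: I rot3 at col 0 lands with bottom-row=0; cleared 0 line(s) (total 0); column heights now [4 5 6 5 4 0], max=6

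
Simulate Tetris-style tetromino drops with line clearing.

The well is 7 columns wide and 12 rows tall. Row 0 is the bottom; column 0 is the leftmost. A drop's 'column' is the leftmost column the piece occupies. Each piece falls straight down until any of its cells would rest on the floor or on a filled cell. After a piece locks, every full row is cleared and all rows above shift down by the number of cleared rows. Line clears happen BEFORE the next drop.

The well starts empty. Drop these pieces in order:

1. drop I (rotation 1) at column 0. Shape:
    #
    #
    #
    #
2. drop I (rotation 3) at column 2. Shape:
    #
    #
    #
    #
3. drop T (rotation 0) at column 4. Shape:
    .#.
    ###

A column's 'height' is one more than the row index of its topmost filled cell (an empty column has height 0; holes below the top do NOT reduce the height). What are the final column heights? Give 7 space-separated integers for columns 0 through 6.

Answer: 4 0 4 0 1 2 1

Derivation:
Drop 1: I rot1 at col 0 lands with bottom-row=0; cleared 0 line(s) (total 0); column heights now [4 0 0 0 0 0 0], max=4
Drop 2: I rot3 at col 2 lands with bottom-row=0; cleared 0 line(s) (total 0); column heights now [4 0 4 0 0 0 0], max=4
Drop 3: T rot0 at col 4 lands with bottom-row=0; cleared 0 line(s) (total 0); column heights now [4 0 4 0 1 2 1], max=4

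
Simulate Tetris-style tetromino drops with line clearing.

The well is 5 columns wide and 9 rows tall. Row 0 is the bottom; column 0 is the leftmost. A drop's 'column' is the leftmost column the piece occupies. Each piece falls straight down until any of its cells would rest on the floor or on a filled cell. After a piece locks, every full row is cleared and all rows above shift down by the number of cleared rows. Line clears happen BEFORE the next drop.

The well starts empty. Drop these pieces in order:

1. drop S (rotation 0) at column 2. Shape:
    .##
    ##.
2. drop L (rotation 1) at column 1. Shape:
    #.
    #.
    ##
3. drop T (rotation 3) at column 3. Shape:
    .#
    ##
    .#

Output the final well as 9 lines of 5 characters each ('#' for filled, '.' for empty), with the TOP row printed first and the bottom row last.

Answer: .....
.....
.....
.....
....#
.#.##
.#..#
.####
..##.

Derivation:
Drop 1: S rot0 at col 2 lands with bottom-row=0; cleared 0 line(s) (total 0); column heights now [0 0 1 2 2], max=2
Drop 2: L rot1 at col 1 lands with bottom-row=1; cleared 0 line(s) (total 0); column heights now [0 4 2 2 2], max=4
Drop 3: T rot3 at col 3 lands with bottom-row=2; cleared 0 line(s) (total 0); column heights now [0 4 2 4 5], max=5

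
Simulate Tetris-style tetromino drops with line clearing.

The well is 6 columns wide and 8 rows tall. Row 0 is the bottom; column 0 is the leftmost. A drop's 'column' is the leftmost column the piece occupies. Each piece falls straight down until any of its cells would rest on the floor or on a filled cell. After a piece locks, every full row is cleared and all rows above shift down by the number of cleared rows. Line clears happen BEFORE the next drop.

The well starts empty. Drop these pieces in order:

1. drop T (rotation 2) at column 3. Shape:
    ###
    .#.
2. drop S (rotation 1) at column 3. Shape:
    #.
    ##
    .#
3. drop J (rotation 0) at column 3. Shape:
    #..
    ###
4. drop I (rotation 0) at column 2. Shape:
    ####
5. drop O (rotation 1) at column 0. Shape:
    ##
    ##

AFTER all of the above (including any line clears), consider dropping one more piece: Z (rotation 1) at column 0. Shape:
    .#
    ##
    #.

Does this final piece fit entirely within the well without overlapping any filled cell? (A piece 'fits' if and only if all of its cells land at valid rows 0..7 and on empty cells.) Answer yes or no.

Drop 1: T rot2 at col 3 lands with bottom-row=0; cleared 0 line(s) (total 0); column heights now [0 0 0 2 2 2], max=2
Drop 2: S rot1 at col 3 lands with bottom-row=2; cleared 0 line(s) (total 0); column heights now [0 0 0 5 4 2], max=5
Drop 3: J rot0 at col 3 lands with bottom-row=5; cleared 0 line(s) (total 0); column heights now [0 0 0 7 6 6], max=7
Drop 4: I rot0 at col 2 lands with bottom-row=7; cleared 0 line(s) (total 0); column heights now [0 0 8 8 8 8], max=8
Drop 5: O rot1 at col 0 lands with bottom-row=0; cleared 0 line(s) (total 0); column heights now [2 2 8 8 8 8], max=8
Test piece Z rot1 at col 0 (width 2): heights before test = [2 2 8 8 8 8]; fits = True

Answer: yes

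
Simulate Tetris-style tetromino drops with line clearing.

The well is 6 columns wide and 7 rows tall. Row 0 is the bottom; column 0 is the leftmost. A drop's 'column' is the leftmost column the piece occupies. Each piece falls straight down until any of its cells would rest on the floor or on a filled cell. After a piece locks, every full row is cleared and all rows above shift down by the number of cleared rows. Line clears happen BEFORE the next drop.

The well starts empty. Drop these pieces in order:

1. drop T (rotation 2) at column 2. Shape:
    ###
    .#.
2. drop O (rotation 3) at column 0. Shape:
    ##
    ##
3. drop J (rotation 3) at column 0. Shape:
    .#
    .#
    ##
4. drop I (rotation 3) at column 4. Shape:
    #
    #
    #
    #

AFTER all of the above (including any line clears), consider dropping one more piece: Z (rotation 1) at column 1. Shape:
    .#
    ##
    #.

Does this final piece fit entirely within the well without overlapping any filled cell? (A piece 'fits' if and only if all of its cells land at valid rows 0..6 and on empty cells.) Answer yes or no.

Drop 1: T rot2 at col 2 lands with bottom-row=0; cleared 0 line(s) (total 0); column heights now [0 0 2 2 2 0], max=2
Drop 2: O rot3 at col 0 lands with bottom-row=0; cleared 0 line(s) (total 0); column heights now [2 2 2 2 2 0], max=2
Drop 3: J rot3 at col 0 lands with bottom-row=2; cleared 0 line(s) (total 0); column heights now [3 5 2 2 2 0], max=5
Drop 4: I rot3 at col 4 lands with bottom-row=2; cleared 0 line(s) (total 0); column heights now [3 5 2 2 6 0], max=6
Test piece Z rot1 at col 1 (width 2): heights before test = [3 5 2 2 6 0]; fits = False

Answer: no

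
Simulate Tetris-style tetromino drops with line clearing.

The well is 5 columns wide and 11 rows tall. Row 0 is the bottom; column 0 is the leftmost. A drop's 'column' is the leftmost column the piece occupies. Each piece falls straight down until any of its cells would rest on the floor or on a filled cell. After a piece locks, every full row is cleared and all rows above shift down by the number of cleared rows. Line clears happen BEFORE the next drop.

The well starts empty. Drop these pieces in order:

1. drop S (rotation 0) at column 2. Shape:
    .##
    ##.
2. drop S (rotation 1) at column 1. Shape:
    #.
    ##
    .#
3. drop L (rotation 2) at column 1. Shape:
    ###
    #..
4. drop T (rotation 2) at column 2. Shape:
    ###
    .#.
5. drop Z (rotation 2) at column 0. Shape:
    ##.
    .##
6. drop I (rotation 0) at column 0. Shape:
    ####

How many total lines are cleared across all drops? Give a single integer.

Drop 1: S rot0 at col 2 lands with bottom-row=0; cleared 0 line(s) (total 0); column heights now [0 0 1 2 2], max=2
Drop 2: S rot1 at col 1 lands with bottom-row=1; cleared 0 line(s) (total 0); column heights now [0 4 3 2 2], max=4
Drop 3: L rot2 at col 1 lands with bottom-row=4; cleared 0 line(s) (total 0); column heights now [0 6 6 6 2], max=6
Drop 4: T rot2 at col 2 lands with bottom-row=6; cleared 0 line(s) (total 0); column heights now [0 6 8 8 8], max=8
Drop 5: Z rot2 at col 0 lands with bottom-row=8; cleared 0 line(s) (total 0); column heights now [10 10 9 8 8], max=10
Drop 6: I rot0 at col 0 lands with bottom-row=10; cleared 0 line(s) (total 0); column heights now [11 11 11 11 8], max=11

Answer: 0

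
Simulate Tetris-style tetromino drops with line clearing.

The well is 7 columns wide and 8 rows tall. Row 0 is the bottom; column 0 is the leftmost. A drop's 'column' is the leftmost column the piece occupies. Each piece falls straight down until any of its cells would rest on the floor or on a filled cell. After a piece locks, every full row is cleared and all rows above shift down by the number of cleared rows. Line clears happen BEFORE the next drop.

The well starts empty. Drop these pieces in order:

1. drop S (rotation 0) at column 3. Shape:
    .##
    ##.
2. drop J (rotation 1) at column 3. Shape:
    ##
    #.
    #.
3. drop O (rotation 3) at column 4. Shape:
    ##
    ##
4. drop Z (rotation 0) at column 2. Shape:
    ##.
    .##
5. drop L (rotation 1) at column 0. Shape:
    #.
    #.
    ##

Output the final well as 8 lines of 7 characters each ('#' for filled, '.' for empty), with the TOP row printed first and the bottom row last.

Drop 1: S rot0 at col 3 lands with bottom-row=0; cleared 0 line(s) (total 0); column heights now [0 0 0 1 2 2 0], max=2
Drop 2: J rot1 at col 3 lands with bottom-row=1; cleared 0 line(s) (total 0); column heights now [0 0 0 4 4 2 0], max=4
Drop 3: O rot3 at col 4 lands with bottom-row=4; cleared 0 line(s) (total 0); column heights now [0 0 0 4 6 6 0], max=6
Drop 4: Z rot0 at col 2 lands with bottom-row=6; cleared 0 line(s) (total 0); column heights now [0 0 8 8 7 6 0], max=8
Drop 5: L rot1 at col 0 lands with bottom-row=0; cleared 0 line(s) (total 0); column heights now [3 1 8 8 7 6 0], max=8

Answer: ..##...
...##..
....##.
....##.
...##..
#..#...
#..###.
##.##..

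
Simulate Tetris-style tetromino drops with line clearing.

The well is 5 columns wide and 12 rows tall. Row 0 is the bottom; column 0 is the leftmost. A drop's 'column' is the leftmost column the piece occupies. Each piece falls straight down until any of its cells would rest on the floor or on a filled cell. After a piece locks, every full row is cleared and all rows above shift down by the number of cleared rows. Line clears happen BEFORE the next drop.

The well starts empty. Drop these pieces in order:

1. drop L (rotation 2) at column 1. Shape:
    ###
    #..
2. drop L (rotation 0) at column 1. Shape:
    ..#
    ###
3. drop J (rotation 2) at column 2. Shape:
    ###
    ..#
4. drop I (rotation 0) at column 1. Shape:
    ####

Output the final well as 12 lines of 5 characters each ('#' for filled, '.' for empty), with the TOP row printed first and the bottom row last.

Drop 1: L rot2 at col 1 lands with bottom-row=0; cleared 0 line(s) (total 0); column heights now [0 2 2 2 0], max=2
Drop 2: L rot0 at col 1 lands with bottom-row=2; cleared 0 line(s) (total 0); column heights now [0 3 3 4 0], max=4
Drop 3: J rot2 at col 2 lands with bottom-row=3; cleared 0 line(s) (total 0); column heights now [0 3 5 5 5], max=5
Drop 4: I rot0 at col 1 lands with bottom-row=5; cleared 0 line(s) (total 0); column heights now [0 6 6 6 6], max=6

Answer: .....
.....
.....
.....
.....
.....
.####
..###
...##
.###.
.###.
.#...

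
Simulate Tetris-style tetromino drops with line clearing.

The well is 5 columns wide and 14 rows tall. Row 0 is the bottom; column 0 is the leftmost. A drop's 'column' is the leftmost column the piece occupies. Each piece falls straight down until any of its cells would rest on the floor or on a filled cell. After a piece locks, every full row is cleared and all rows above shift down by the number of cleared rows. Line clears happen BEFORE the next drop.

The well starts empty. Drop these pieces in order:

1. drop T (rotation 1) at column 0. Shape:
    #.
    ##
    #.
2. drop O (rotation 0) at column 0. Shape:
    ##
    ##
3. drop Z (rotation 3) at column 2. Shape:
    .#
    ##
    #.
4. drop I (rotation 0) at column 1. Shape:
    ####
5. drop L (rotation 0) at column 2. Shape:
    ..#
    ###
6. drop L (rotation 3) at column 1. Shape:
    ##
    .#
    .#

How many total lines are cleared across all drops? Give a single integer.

Answer: 0

Derivation:
Drop 1: T rot1 at col 0 lands with bottom-row=0; cleared 0 line(s) (total 0); column heights now [3 2 0 0 0], max=3
Drop 2: O rot0 at col 0 lands with bottom-row=3; cleared 0 line(s) (total 0); column heights now [5 5 0 0 0], max=5
Drop 3: Z rot3 at col 2 lands with bottom-row=0; cleared 0 line(s) (total 0); column heights now [5 5 2 3 0], max=5
Drop 4: I rot0 at col 1 lands with bottom-row=5; cleared 0 line(s) (total 0); column heights now [5 6 6 6 6], max=6
Drop 5: L rot0 at col 2 lands with bottom-row=6; cleared 0 line(s) (total 0); column heights now [5 6 7 7 8], max=8
Drop 6: L rot3 at col 1 lands with bottom-row=7; cleared 0 line(s) (total 0); column heights now [5 10 10 7 8], max=10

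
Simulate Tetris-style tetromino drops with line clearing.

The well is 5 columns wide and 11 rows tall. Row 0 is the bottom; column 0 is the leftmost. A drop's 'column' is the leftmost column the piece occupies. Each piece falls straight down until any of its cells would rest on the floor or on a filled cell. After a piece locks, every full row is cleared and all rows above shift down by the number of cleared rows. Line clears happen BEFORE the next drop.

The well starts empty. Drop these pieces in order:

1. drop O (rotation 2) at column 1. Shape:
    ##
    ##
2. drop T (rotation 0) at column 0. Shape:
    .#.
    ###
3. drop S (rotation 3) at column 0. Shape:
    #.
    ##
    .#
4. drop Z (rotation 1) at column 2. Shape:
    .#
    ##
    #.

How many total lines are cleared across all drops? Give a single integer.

Answer: 0

Derivation:
Drop 1: O rot2 at col 1 lands with bottom-row=0; cleared 0 line(s) (total 0); column heights now [0 2 2 0 0], max=2
Drop 2: T rot0 at col 0 lands with bottom-row=2; cleared 0 line(s) (total 0); column heights now [3 4 3 0 0], max=4
Drop 3: S rot3 at col 0 lands with bottom-row=4; cleared 0 line(s) (total 0); column heights now [7 6 3 0 0], max=7
Drop 4: Z rot1 at col 2 lands with bottom-row=3; cleared 0 line(s) (total 0); column heights now [7 6 5 6 0], max=7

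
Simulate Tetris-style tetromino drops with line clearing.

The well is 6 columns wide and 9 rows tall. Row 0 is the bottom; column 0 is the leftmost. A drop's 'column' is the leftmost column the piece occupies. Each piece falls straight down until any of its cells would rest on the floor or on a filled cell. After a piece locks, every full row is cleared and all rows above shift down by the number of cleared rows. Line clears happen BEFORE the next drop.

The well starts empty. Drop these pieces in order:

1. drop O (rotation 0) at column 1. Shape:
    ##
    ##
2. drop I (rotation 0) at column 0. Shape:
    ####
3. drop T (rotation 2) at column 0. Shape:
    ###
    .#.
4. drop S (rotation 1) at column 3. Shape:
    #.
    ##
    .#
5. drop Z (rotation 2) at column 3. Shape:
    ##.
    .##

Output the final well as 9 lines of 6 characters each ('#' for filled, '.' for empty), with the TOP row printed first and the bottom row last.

Answer: ......
......
......
......
...##.
.#.##.
#####.
.##...
.##...

Derivation:
Drop 1: O rot0 at col 1 lands with bottom-row=0; cleared 0 line(s) (total 0); column heights now [0 2 2 0 0 0], max=2
Drop 2: I rot0 at col 0 lands with bottom-row=2; cleared 0 line(s) (total 0); column heights now [3 3 3 3 0 0], max=3
Drop 3: T rot2 at col 0 lands with bottom-row=3; cleared 0 line(s) (total 0); column heights now [5 5 5 3 0 0], max=5
Drop 4: S rot1 at col 3 lands with bottom-row=2; cleared 0 line(s) (total 0); column heights now [5 5 5 5 4 0], max=5
Drop 5: Z rot2 at col 3 lands with bottom-row=4; cleared 1 line(s) (total 1); column heights now [3 4 3 5 5 0], max=5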